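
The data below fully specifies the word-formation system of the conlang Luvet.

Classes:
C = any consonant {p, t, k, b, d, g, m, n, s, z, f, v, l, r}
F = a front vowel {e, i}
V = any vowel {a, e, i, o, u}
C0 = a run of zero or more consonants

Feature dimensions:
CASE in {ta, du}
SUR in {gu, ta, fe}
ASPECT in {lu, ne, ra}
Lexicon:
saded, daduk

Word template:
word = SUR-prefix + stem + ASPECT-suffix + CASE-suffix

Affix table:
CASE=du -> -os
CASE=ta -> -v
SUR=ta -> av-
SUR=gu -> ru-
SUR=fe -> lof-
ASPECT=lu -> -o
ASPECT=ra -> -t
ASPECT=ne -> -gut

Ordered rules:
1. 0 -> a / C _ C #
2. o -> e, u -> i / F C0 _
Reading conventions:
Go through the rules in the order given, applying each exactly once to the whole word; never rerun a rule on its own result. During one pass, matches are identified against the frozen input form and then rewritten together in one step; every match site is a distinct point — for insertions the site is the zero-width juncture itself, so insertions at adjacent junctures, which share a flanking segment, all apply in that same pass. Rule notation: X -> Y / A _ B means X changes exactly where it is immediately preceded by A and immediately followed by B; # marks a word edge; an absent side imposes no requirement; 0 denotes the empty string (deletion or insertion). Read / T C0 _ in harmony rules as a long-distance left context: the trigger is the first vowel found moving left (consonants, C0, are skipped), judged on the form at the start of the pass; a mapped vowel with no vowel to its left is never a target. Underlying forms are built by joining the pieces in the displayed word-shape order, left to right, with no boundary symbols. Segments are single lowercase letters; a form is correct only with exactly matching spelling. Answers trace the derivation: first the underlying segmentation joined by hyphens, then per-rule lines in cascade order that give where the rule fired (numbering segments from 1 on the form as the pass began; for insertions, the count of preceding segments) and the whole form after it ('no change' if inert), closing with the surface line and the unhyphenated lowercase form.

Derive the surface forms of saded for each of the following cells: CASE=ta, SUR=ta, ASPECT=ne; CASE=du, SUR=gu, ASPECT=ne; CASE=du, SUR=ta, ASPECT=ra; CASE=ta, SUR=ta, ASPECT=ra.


cell CASE=ta, SUR=ta, ASPECT=ne:
underlying: av-saded-gut-v
1. 0 -> a / C _ C #: inserts after position(s) 10: avsadedgutav
2. o -> e, u -> i / F C0 _: fires at position(s) 9: avsadedgitav
surface: avsadedgitav

cell CASE=du, SUR=gu, ASPECT=ne:
underlying: ru-saded-gut-os
1. 0 -> a / C _ C #: no change
2. o -> e, u -> i / F C0 _: fires at position(s) 9: rusadedgitos
surface: rusadedgitos

cell CASE=du, SUR=ta, ASPECT=ra:
underlying: av-saded-t-os
1. 0 -> a / C _ C #: no change
2. o -> e, u -> i / F C0 _: fires at position(s) 9: avsadedtes
surface: avsadedtes

cell CASE=ta, SUR=ta, ASPECT=ra:
underlying: av-saded-t-v
1. 0 -> a / C _ C #: inserts after position(s) 8: avsadedtav
2. o -> e, u -> i / F C0 _: no change
surface: avsadedtav


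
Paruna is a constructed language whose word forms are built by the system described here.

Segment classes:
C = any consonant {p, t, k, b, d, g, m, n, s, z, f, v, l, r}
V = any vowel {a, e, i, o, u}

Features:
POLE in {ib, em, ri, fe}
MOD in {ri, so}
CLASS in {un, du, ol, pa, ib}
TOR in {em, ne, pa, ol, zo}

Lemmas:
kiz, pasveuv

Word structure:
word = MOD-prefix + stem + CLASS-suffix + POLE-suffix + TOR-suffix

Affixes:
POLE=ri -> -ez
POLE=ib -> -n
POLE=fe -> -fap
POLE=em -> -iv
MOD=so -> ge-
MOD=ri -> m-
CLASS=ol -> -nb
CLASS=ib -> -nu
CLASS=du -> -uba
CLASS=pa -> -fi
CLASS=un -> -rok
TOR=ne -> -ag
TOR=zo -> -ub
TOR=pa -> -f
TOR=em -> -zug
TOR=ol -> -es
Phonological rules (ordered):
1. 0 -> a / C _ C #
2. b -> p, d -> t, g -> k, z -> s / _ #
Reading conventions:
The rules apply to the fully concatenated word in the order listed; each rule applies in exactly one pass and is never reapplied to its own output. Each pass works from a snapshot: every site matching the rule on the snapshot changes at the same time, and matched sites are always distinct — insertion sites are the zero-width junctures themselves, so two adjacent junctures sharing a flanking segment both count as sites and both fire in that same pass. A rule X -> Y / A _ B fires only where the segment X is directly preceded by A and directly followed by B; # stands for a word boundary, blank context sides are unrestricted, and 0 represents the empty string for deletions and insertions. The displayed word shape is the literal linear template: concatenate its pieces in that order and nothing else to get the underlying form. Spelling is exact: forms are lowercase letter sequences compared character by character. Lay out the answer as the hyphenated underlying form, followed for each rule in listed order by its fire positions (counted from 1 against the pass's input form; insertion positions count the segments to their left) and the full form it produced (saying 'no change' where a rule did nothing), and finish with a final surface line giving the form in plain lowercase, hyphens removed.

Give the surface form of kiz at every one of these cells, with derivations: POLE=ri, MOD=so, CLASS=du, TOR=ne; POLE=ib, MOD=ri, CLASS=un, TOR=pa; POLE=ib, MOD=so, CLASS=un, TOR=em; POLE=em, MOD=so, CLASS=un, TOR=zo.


cell POLE=ri, MOD=so, CLASS=du, TOR=ne:
underlying: ge-kiz-uba-ez-ag
1. 0 -> a / C _ C #: no change
2. b -> p, d -> t, g -> k, z -> s / _ #: fires at position(s) 12: gekizubaezak
surface: gekizubaezak

cell POLE=ib, MOD=ri, CLASS=un, TOR=pa:
underlying: m-kiz-rok-n-f
1. 0 -> a / C _ C #: inserts after position(s) 8: mkizroknaf
2. b -> p, d -> t, g -> k, z -> s / _ #: no change
surface: mkizroknaf

cell POLE=ib, MOD=so, CLASS=un, TOR=em:
underlying: ge-kiz-rok-n-zug
1. 0 -> a / C _ C #: no change
2. b -> p, d -> t, g -> k, z -> s / _ #: fires at position(s) 12: gekizroknzuk
surface: gekizroknzuk

cell POLE=em, MOD=so, CLASS=un, TOR=zo:
underlying: ge-kiz-rok-iv-ub
1. 0 -> a / C _ C #: no change
2. b -> p, d -> t, g -> k, z -> s / _ #: fires at position(s) 12: gekizrokivup
surface: gekizrokivup


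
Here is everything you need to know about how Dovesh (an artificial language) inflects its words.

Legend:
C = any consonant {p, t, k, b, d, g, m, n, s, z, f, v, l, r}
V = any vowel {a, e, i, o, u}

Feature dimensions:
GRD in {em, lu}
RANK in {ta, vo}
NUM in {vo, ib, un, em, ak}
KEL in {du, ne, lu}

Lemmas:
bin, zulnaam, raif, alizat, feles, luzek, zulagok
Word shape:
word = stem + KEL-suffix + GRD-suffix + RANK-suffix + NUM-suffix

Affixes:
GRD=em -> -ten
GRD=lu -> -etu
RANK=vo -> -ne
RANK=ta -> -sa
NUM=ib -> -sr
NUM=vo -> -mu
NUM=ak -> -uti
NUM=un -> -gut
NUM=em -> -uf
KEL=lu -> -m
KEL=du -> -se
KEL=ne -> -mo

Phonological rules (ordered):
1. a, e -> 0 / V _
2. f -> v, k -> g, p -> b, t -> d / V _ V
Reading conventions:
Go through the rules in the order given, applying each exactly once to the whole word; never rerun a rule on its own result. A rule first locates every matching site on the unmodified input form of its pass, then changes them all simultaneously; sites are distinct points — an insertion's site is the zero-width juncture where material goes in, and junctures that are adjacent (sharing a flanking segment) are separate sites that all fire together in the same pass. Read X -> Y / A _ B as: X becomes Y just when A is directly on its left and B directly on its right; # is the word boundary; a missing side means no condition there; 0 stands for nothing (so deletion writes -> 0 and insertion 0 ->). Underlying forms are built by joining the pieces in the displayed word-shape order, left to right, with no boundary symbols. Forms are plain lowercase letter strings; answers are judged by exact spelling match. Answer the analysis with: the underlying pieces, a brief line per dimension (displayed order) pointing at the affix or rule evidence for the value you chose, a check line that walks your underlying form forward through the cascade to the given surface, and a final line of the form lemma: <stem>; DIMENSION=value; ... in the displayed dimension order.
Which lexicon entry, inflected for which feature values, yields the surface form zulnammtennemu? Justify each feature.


underlying: zulnaam-m-ten-ne-mu
GRD=em - signalled by the affix -ten
RANK=vo - signalled by the affix -ne
NUM=vo - signalled by the affix -mu
KEL=lu - signalled by the affix -m
check: zulnaammtennemu -> zulnammtennemu -> zulnammtennemu
lemma: zulnaam; GRD=em; RANK=vo; NUM=vo; KEL=lu


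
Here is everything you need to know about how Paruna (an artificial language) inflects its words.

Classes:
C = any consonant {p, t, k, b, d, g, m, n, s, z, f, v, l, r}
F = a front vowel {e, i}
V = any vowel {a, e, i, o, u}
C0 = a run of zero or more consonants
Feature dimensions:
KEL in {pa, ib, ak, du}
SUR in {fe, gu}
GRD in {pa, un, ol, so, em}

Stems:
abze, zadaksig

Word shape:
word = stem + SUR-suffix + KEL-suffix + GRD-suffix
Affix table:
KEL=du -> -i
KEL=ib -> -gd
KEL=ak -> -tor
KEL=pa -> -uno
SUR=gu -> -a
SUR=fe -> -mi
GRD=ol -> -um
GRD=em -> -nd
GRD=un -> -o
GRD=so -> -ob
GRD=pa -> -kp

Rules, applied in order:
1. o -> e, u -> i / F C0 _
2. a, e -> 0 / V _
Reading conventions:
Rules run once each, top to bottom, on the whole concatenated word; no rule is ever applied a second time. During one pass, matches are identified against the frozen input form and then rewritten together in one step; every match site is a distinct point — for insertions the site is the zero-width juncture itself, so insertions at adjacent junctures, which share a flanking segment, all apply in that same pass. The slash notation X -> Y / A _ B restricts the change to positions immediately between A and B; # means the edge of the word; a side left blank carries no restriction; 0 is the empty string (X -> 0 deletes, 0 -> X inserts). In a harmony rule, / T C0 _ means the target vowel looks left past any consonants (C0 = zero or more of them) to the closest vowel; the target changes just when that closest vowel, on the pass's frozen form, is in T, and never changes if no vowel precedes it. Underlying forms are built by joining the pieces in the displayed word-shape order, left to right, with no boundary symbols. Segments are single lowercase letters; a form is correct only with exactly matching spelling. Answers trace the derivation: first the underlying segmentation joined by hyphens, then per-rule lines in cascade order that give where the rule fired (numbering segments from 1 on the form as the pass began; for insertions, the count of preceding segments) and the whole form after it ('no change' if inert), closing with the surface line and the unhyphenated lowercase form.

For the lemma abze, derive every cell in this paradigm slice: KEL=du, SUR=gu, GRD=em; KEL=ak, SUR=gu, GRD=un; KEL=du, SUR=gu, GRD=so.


cell KEL=du, SUR=gu, GRD=em:
underlying: abze-a-i-nd
1. o -> e, u -> i / F C0 _: no change
2. a, e -> 0 / V _: fires at position(s) 5: abzeind
surface: abzeind

cell KEL=ak, SUR=gu, GRD=un:
underlying: abze-a-tor-o
1. o -> e, u -> i / F C0 _: no change
2. a, e -> 0 / V _: fires at position(s) 5: abzetoro
surface: abzetoro

cell KEL=du, SUR=gu, GRD=so:
underlying: abze-a-i-ob
1. o -> e, u -> i / F C0 _: fires at position(s) 7: abzeaieb
2. a, e -> 0 / V _: fires at position(s) 5, 7: abzeib
surface: abzeib


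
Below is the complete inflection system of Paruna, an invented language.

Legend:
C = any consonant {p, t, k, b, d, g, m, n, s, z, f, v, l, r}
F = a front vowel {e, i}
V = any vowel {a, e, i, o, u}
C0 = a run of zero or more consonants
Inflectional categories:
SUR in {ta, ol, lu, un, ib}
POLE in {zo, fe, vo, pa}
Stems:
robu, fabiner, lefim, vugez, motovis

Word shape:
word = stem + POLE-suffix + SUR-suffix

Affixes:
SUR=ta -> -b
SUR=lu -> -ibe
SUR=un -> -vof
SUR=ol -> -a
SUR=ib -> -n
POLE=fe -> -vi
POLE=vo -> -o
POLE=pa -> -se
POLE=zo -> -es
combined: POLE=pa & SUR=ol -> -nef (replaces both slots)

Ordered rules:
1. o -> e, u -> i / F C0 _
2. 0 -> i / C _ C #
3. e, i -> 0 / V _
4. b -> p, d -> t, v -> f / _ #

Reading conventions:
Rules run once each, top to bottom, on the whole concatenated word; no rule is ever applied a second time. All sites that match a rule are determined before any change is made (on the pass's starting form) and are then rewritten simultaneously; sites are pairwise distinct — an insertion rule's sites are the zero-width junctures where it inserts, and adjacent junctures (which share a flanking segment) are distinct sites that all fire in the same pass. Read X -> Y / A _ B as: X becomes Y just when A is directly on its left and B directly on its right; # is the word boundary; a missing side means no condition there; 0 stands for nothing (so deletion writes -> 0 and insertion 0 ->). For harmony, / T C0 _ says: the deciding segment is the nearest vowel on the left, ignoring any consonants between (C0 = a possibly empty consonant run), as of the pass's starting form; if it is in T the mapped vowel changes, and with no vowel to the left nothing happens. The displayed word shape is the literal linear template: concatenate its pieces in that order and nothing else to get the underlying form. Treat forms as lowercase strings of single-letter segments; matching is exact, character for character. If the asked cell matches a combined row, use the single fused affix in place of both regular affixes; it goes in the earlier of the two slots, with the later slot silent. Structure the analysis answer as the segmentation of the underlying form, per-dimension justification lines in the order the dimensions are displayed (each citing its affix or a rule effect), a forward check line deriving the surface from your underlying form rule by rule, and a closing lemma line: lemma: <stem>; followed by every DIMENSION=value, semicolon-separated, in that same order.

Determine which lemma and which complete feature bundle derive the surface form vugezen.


underlying: vugez-o-n
SUR=ib - signalled by the affix -n
POLE=vo - signalled by the affix -o
check: vugezon -> vugezen -> vugezen -> vugezen -> vugezen
lemma: vugez; SUR=ib; POLE=vo


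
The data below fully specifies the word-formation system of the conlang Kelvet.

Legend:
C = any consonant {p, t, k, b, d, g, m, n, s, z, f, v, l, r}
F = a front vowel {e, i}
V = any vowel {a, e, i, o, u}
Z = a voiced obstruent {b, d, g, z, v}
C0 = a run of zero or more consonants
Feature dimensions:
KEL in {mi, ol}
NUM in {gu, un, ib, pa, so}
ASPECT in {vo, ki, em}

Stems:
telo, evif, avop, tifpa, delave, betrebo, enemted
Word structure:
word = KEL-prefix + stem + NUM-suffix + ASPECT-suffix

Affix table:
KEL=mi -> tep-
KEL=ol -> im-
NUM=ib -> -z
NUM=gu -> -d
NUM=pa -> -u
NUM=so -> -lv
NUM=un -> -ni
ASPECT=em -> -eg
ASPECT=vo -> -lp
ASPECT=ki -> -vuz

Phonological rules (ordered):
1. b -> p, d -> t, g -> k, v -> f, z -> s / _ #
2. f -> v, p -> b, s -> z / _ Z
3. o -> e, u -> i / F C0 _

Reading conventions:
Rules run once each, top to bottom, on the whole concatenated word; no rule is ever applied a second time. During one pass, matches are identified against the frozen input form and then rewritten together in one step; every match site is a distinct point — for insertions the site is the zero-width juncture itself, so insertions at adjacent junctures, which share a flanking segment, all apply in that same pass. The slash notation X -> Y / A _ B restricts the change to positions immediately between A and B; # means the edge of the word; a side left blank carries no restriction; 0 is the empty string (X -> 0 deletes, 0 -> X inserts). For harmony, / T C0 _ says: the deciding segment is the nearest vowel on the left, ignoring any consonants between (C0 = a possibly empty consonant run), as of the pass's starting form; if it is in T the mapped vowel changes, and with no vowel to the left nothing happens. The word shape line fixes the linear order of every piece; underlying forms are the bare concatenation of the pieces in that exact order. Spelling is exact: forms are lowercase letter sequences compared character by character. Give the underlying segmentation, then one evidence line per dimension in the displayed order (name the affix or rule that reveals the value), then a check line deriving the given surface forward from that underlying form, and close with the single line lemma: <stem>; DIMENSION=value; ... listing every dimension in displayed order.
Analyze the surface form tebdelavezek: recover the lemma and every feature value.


underlying: tep-delave-z-eg
KEL=mi - signalled by the affix tep-
NUM=ib - signalled by the affix -z
ASPECT=em - signalled by the affix -eg
check: tepdelavezeg -> tepdelavezek -> tebdelavezek -> tebdelavezek
lemma: delave; KEL=mi; NUM=ib; ASPECT=em


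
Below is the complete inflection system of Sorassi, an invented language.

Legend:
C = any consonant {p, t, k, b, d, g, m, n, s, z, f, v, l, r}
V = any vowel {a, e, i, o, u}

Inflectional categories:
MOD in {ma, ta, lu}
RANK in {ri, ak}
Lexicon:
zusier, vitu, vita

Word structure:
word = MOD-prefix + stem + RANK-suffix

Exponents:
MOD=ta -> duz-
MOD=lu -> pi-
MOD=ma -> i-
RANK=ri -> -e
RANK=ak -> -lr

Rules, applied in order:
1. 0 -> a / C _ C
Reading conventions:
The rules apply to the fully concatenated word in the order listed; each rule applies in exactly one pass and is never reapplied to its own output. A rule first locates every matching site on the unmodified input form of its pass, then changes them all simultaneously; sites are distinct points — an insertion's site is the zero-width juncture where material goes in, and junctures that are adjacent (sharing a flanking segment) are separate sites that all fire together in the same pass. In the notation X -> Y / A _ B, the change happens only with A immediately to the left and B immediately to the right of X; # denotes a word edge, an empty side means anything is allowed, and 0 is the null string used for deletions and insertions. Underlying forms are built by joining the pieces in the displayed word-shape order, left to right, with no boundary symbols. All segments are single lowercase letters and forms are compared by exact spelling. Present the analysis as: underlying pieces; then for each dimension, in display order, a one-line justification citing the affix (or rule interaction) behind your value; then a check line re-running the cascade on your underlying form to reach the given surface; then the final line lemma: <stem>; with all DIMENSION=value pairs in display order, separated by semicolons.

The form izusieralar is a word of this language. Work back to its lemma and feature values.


underlying: i-zusier-lr
MOD=ma - signalled by the affix i-
RANK=ak - signalled by the affix -lr
check: izusierlr -> izusieralar
lemma: zusier; MOD=ma; RANK=ak


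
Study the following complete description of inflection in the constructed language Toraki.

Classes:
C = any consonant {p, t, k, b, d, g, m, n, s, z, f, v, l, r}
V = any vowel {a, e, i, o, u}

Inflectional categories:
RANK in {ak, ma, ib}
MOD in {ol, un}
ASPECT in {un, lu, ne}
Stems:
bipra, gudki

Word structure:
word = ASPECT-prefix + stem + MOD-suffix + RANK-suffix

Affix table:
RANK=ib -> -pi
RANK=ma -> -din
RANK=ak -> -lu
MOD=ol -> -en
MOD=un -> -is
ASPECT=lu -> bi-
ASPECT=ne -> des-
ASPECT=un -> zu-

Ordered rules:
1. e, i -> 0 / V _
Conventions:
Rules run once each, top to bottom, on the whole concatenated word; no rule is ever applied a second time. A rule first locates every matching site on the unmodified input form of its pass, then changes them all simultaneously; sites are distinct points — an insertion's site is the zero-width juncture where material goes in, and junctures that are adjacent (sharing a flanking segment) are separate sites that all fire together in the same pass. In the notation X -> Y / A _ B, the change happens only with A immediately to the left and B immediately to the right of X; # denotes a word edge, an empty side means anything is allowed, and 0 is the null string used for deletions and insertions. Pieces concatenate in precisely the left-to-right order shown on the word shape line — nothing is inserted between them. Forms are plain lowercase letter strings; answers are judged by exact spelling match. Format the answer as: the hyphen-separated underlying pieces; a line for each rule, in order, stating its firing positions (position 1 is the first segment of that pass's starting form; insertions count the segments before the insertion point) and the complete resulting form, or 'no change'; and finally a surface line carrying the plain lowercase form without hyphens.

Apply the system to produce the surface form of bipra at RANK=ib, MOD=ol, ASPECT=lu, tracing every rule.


underlying: bi-bipra-en-pi
1. e, i -> 0 / V _: fires at position(s) 8: bibipranpi
surface: bibipranpi


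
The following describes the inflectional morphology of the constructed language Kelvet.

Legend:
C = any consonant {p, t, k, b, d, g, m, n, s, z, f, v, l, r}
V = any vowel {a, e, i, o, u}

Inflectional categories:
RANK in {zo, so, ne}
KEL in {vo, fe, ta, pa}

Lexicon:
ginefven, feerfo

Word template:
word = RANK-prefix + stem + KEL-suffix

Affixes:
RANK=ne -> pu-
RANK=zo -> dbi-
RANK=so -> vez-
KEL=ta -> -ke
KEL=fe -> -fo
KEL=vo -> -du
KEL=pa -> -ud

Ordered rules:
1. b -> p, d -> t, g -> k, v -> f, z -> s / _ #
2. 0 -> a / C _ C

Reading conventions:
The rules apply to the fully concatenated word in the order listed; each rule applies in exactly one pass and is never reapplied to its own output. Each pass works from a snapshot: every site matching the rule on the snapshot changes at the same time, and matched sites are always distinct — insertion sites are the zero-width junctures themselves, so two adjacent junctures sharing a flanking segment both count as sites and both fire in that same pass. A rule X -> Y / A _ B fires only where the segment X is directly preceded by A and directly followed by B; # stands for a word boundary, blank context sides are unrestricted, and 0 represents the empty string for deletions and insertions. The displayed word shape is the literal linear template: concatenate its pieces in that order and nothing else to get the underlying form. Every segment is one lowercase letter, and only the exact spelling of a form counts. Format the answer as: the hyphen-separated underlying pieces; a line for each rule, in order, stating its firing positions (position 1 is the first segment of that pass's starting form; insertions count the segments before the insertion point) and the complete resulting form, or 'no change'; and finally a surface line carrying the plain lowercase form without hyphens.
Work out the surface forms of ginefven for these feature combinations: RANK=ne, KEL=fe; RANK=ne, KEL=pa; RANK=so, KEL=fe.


cell RANK=ne, KEL=fe:
underlying: pu-ginefven-fo
1. b -> p, d -> t, g -> k, v -> f, z -> s / _ #: no change
2. 0 -> a / C _ C: inserts after position(s) 7, 10: puginefavenafo
surface: puginefavenafo

cell RANK=ne, KEL=pa:
underlying: pu-ginefven-ud
1. b -> p, d -> t, g -> k, v -> f, z -> s / _ #: fires at position(s) 12: puginefvenut
2. 0 -> a / C _ C: inserts after position(s) 7: puginefavenut
surface: puginefavenut

cell RANK=so, KEL=fe:
underlying: vez-ginefven-fo
1. b -> p, d -> t, g -> k, v -> f, z -> s / _ #: no change
2. 0 -> a / C _ C: inserts after position(s) 3, 8, 11: vezaginefavenafo
surface: vezaginefavenafo


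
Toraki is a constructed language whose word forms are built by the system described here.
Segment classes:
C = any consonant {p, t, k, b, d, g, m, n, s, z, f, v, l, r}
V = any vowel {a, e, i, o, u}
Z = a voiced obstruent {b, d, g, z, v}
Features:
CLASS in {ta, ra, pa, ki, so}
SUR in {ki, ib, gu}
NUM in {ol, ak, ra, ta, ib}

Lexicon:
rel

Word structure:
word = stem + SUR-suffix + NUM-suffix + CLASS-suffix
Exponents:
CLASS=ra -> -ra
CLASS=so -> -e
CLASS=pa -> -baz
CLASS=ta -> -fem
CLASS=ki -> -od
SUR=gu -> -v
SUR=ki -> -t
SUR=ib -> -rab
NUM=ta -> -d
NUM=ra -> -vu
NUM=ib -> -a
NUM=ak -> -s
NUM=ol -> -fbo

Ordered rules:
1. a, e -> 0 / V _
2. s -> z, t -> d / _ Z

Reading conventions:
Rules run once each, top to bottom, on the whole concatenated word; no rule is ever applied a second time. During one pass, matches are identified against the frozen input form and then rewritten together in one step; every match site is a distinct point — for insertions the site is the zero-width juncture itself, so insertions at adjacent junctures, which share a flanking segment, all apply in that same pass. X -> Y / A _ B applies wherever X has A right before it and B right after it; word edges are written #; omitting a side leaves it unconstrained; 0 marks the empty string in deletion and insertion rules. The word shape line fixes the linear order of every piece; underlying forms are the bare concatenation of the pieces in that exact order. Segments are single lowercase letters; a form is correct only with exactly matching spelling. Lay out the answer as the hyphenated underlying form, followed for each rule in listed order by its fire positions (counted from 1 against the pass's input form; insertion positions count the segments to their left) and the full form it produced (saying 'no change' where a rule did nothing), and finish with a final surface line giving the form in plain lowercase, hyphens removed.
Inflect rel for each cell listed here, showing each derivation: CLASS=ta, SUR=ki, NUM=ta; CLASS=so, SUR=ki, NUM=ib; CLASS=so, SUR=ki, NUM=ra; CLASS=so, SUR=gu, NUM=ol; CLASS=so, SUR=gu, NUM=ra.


cell CLASS=ta, SUR=ki, NUM=ta:
underlying: rel-t-d-fem
1. a, e -> 0 / V _: no change
2. s -> z, t -> d / _ Z: fires at position(s) 4: relddfem
surface: relddfem

cell CLASS=so, SUR=ki, NUM=ib:
underlying: rel-t-a-e
1. a, e -> 0 / V _: fires at position(s) 6: relta
2. s -> z, t -> d / _ Z: no change
surface: relta

cell CLASS=so, SUR=ki, NUM=ra:
underlying: rel-t-vu-e
1. a, e -> 0 / V _: fires at position(s) 7: reltvu
2. s -> z, t -> d / _ Z: fires at position(s) 4: reldvu
surface: reldvu

cell CLASS=so, SUR=gu, NUM=ol:
underlying: rel-v-fbo-e
1. a, e -> 0 / V _: fires at position(s) 8: relvfbo
2. s -> z, t -> d / _ Z: no change
surface: relvfbo

cell CLASS=so, SUR=gu, NUM=ra:
underlying: rel-v-vu-e
1. a, e -> 0 / V _: fires at position(s) 7: relvvu
2. s -> z, t -> d / _ Z: no change
surface: relvvu


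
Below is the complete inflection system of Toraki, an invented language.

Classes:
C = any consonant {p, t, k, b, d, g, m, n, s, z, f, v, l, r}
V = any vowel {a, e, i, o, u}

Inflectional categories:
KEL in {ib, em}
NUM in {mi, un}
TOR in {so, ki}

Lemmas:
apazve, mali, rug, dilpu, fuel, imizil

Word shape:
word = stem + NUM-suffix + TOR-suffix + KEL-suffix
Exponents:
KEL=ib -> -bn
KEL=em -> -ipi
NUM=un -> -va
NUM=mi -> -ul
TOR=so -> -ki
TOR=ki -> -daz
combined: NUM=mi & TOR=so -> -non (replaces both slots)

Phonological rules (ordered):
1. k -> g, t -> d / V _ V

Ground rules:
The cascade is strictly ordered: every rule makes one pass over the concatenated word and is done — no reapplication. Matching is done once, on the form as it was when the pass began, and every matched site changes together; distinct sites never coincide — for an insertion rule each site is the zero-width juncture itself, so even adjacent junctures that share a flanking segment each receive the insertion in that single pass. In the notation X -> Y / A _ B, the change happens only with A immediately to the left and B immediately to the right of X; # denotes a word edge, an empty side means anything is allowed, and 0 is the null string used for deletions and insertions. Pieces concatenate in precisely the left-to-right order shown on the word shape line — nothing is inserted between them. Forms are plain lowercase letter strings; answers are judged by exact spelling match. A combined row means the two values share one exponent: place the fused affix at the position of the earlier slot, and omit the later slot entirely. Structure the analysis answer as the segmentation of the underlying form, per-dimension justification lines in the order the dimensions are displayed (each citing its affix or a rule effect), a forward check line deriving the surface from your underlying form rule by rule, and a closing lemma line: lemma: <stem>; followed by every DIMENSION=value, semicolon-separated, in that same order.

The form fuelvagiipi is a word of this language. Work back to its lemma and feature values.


underlying: fuel-va-ki-ipi
KEL=em - signalled by the affix -ipi
NUM=un - signalled by the affix -va
TOR=so - signalled by the affix -ki
check: fuelvakiipi -> fuelvagiipi
lemma: fuel; KEL=em; NUM=un; TOR=so


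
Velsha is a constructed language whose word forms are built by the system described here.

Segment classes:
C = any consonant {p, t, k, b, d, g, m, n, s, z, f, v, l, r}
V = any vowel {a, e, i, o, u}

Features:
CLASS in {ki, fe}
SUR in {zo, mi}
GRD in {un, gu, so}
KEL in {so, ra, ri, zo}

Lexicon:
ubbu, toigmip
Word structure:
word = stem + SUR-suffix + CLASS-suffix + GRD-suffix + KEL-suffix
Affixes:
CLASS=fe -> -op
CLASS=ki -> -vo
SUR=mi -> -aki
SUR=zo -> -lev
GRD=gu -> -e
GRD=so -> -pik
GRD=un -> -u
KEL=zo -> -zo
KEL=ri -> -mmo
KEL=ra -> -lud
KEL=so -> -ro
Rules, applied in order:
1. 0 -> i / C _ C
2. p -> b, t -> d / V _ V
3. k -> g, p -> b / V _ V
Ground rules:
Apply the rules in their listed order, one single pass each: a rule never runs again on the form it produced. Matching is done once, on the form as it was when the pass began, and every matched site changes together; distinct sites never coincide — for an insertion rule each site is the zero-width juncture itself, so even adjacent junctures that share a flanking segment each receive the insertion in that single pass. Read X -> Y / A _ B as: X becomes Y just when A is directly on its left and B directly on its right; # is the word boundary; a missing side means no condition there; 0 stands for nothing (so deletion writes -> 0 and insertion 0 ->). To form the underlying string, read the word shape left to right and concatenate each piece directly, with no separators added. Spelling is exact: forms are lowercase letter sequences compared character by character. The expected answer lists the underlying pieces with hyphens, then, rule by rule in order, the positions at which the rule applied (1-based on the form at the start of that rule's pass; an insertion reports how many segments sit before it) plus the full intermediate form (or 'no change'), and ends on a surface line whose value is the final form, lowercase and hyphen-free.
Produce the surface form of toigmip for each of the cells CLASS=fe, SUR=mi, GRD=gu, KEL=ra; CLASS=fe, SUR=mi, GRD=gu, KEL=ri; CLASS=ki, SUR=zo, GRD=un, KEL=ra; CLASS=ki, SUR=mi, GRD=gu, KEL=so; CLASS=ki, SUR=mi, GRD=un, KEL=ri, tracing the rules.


cell CLASS=fe, SUR=mi, GRD=gu, KEL=ra:
underlying: toigmip-aki-op-e-lud
1. 0 -> i / C _ C: inserts after position(s) 4: toigimipakiopelud
2. p -> b, t -> d / V _ V: fires at position(s) 8, 13: toigimibakiobelud
3. k -> g, p -> b / V _ V: fires at position(s) 10: toigimibagiobelud
surface: toigimibagiobelud

cell CLASS=fe, SUR=mi, GRD=gu, KEL=ri:
underlying: toigmip-aki-op-e-mmo
1. 0 -> i / C _ C: inserts after position(s) 4, 14: toigimipakiopemimo
2. p -> b, t -> d / V _ V: fires at position(s) 8, 13: toigimibakiobemimo
3. k -> g, p -> b / V _ V: fires at position(s) 10: toigimibagiobemimo
surface: toigimibagiobemimo

cell CLASS=ki, SUR=zo, GRD=un, KEL=ra:
underlying: toigmip-lev-vo-u-lud
1. 0 -> i / C _ C: inserts after position(s) 4, 7, 10: toigimipilevivoulud
2. p -> b, t -> d / V _ V: fires at position(s) 8: toigimibilevivoulud
3. k -> g, p -> b / V _ V: no change
surface: toigimibilevivoulud

cell CLASS=ki, SUR=mi, GRD=gu, KEL=so:
underlying: toigmip-aki-vo-e-ro
1. 0 -> i / C _ C: inserts after position(s) 4: toigimipakivoero
2. p -> b, t -> d / V _ V: fires at position(s) 8: toigimibakivoero
3. k -> g, p -> b / V _ V: fires at position(s) 10: toigimibagivoero
surface: toigimibagivoero

cell CLASS=ki, SUR=mi, GRD=un, KEL=ri:
underlying: toigmip-aki-vo-u-mmo
1. 0 -> i / C _ C: inserts after position(s) 4, 14: toigimipakivoumimo
2. p -> b, t -> d / V _ V: fires at position(s) 8: toigimibakivoumimo
3. k -> g, p -> b / V _ V: fires at position(s) 10: toigimibagivoumimo
surface: toigimibagivoumimo


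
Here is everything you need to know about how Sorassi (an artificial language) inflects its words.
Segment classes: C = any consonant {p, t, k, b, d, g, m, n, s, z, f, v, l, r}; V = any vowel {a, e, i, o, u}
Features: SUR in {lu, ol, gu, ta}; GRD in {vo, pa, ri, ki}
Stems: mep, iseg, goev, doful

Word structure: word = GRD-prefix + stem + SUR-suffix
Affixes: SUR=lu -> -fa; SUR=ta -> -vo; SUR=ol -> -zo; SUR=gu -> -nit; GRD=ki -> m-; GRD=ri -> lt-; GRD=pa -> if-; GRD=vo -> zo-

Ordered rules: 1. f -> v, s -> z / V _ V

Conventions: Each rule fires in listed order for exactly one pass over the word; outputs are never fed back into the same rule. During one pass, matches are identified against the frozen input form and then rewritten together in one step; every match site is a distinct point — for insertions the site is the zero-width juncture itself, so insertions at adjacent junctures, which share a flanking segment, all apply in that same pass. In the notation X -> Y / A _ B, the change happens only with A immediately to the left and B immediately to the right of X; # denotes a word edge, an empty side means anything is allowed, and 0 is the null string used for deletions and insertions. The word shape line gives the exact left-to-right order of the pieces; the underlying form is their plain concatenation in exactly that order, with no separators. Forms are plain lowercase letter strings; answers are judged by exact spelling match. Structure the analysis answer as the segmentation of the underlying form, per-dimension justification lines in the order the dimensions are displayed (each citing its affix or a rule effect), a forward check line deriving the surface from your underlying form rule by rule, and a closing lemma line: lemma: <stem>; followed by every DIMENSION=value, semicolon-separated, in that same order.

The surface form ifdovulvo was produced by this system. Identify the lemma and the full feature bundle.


underlying: if-doful-vo
SUR=ta - signalled by the affix -vo
GRD=pa - signalled by the affix if-
check: ifdofulvo -> ifdovulvo
lemma: doful; SUR=ta; GRD=pa


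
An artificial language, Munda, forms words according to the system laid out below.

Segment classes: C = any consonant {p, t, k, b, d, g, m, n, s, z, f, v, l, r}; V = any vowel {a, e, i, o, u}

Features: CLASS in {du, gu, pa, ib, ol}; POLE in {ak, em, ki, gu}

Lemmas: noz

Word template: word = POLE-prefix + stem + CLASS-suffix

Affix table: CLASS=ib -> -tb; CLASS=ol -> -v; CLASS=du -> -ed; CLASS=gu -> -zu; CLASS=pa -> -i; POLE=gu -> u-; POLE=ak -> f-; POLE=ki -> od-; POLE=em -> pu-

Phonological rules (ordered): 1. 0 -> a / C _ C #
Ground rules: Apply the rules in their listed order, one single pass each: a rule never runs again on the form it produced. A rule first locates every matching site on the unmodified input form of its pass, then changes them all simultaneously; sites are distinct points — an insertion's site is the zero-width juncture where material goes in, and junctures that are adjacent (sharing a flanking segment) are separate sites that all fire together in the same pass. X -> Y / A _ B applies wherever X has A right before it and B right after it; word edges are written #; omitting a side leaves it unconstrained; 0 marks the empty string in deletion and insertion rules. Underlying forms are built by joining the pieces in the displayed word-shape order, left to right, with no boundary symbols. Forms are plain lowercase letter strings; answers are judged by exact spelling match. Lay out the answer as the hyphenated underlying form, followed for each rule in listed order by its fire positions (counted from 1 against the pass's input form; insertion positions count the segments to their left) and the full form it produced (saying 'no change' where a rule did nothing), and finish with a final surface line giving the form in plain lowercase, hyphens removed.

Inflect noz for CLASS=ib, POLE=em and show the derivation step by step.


underlying: pu-noz-tb
1. 0 -> a / C _ C #: inserts after position(s) 6: punoztab
surface: punoztab


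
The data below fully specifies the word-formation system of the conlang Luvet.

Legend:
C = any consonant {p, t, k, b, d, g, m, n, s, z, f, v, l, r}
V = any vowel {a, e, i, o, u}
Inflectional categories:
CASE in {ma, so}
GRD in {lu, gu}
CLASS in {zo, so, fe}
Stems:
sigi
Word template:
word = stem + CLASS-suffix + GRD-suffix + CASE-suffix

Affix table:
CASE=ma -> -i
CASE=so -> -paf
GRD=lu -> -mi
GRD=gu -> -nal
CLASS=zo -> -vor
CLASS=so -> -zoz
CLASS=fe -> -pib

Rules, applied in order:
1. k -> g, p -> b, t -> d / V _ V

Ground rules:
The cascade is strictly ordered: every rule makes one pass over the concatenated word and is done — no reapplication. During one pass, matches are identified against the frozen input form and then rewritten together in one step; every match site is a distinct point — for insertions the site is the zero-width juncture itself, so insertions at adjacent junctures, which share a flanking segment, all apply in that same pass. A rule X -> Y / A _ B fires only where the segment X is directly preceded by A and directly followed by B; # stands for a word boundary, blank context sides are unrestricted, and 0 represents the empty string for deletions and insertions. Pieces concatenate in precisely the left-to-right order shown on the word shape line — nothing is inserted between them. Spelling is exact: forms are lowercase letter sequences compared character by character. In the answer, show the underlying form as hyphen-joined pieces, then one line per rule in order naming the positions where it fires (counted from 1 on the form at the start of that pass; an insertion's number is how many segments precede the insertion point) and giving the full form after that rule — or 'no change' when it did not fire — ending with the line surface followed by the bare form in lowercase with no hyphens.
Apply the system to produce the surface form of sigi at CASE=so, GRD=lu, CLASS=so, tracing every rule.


underlying: sigi-zoz-mi-paf
1. k -> g, p -> b, t -> d / V _ V: fires at position(s) 10: sigizozmibaf
surface: sigizozmibaf


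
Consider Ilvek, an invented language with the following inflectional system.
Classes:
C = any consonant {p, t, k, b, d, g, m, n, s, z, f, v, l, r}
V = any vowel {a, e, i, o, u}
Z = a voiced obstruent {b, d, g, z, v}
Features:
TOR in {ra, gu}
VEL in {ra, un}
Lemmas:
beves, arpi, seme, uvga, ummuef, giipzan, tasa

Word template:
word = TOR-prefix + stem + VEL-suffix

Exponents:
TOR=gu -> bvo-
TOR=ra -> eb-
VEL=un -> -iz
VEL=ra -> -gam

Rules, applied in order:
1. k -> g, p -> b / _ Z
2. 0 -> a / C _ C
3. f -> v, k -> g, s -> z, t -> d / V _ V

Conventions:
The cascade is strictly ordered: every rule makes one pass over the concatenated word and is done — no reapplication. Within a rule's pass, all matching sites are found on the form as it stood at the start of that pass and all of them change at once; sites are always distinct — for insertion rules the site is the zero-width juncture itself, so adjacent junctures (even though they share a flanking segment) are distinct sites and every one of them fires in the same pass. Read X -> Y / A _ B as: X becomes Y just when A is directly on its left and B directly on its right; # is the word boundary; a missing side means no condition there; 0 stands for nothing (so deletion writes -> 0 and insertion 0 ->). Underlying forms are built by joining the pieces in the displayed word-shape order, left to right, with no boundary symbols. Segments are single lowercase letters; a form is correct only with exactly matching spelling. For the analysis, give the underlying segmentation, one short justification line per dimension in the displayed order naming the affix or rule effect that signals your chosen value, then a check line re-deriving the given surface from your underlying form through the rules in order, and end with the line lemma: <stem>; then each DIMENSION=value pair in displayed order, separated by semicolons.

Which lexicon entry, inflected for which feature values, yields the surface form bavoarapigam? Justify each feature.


underlying: bvo-arpi-gam
TOR=gu - signalled by the affix bvo-
VEL=ra - signalled by the affix -gam
check: bvoarpigam -> bvoarpigam -> bavoarapigam -> bavoarapigam
lemma: arpi; TOR=gu; VEL=ra
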